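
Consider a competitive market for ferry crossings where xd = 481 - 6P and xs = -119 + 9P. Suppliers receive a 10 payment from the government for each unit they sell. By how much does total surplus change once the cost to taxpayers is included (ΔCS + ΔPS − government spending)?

Net change in total surplus = -180

Pre-subsidy: 481 - 6P = -119 + 9P gives P* = 40, x* = 241.
With the subsidy, sellers receive Ps = Pb + 10 for each unit, where Pb is the price buyers pay.
Supply in terms of Pb becomes xs = -119 + 9(Pb + 10) = -29 + 9Pb. Setting this equal to demand: 481 - 6Pb = -29 + 9Pb, so Pb = 34.
Sellers receive Ps = 34 + 10 = 44; x' = 481 − 6·34 = 277.
ΔCS = ½(241 + 277)(40 − 34) = 1554; ΔPS = ½(241 + 277)(44 − 40) = 1036.
Government spending = 10 × 277 = 2770.
Net change = 1554 + 1036 − 2770 = -180. The loss equals the DWL triangle ½·10·36.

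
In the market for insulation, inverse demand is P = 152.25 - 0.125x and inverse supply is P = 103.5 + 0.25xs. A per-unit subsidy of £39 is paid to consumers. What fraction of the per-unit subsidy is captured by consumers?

Consumer share = 1/3

Pre-subsidy: 152.25 - 0.125x = 103.5 + 0.25x gives x* = 130 and P* = 136.
With the rebate, buyers effectively pay Pb = Ps − 39, where Ps is the price sellers receive.
On the curves, Pb = 152.25 - 0.125x and Ps = 103.5 + 0.25x; the wedge Ps − Pb = 39 gives 103.5 + 0.25x − (152.25 - 0.125x) = 39, so x' = 234.
Then Pb = 152.25 − 0.125·234 = 123 and Ps = 103.5 + 0.25·234 = 162.
Buyers' price falls by P* − Pb = 136 − 123 = 13; sellers' price rises by Ps − P* = 162 − 136 = 26.
So consumers capture 13/39 = 1/3 of each unit of subsidy.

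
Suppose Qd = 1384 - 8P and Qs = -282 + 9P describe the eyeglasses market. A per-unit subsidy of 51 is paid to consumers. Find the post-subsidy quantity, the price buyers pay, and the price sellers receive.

Pre-subsidy: 1384 - 8P = -282 + 9P gives P* = 98, Q* = 600.
With the rebate, buyers effectively pay Pb = Ps − 51, where Ps is the price sellers receive.
Demand in terms of Ps becomes Qd = 1384 − 8(Ps − 51) = 1792 - 8Ps. Setting this equal to supply: 1792 - 8Ps = -282 + 9Ps, so Ps = 122.
Buyers pay Pb = 122 − 51 = 71; Q' = -282 + 9·122 = 816.

Q' = 816; buyers pay 71; sellers receive 122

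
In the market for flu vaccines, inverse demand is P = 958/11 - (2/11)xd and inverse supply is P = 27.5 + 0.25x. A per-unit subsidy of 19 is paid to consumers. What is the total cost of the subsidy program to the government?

Pre-subsidy: 958/11 - (2/11)x = 27.5 + 0.25x gives x* = 138 and P* = 62.
With the rebate, buyers effectively pay Pb = Ps − 19, where Ps is the price sellers receive.
On the curves, Pb = 958/11 - (2/11)x and Ps = 27.5 + 0.25x; the wedge Ps − Pb = 19 gives 27.5 + 0.25x − (958/11 - (2/11)x) = 19, so x' = 182.
Then Pb = 958/11 − (2/11)·182 = 54 and Ps = 27.5 + 0.25·182 = 73.
Government outlay = subsidy × quantity = 19 × 182 = 3458.

Government cost = 3458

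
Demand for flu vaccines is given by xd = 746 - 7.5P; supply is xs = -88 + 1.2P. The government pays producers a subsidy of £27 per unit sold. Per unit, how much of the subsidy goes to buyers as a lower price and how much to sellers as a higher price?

Pre-subsidy: 746 - 7.5P = -88 + 1.2P gives P* = 2780/29, x* = 784/29.
With the subsidy, sellers receive Ps = Pb + 27 for each unit, where Pb is the price buyers pay.
Supply in terms of Pb becomes xs = -88 + 1.2(Pb + 27) = -55.6 + 1.2Pb. Setting this equal to demand: 746 - 7.5Pb = -55.6 + 1.2Pb, so Pb = 2672/29.
Sellers receive Ps = 2672/29 + 27 = 3455/29; x' = 746 − 7.5·(2672/29) = 1594/29.
Buyers' price falls by P* − Pb = 2780/29 − 2672/29 = 108/29; sellers' price rises by Ps − P* = 3455/29 − 2780/29 = 675/29.

Buyers gain 108/29 per unit; sellers gain 675/29 per unit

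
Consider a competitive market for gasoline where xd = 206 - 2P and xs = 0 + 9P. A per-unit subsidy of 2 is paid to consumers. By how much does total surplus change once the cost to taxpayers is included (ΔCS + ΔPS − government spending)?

Net change in total surplus = -36/11

Pre-subsidy: 206 - 2P = 0 + 9P gives P* = 206/11, x* = 1854/11.
With the rebate, buyers effectively pay Pb = Ps − 2, where Ps is the price sellers receive.
Demand in terms of Ps becomes xd = 206 − 2(Ps − 2) = 210 - 2Ps. Setting this equal to supply: 210 - 2Ps = 0 + 9Ps, so Ps = 210/11.
Buyers pay Pb = 210/11 − 2 = 188/11; x' = 0 + 9·(210/11) = 1890/11.
ΔCS = ½(1854/11 + 1890/11)(206/11 − 188/11) = 33696/121; ΔPS = ½(1854/11 + 1890/11)(210/11 − 206/11) = 7488/121.
Government spending = 2 × 1890/11 = 3780/11.
Net change = 33696/121 + 7488/121 − 3780/11 = -36/11. The loss equals the DWL triangle ½·2·36/11.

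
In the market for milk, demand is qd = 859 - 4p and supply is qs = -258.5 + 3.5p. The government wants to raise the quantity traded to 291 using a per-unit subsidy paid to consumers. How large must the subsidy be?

Required subsidy s = 15 per unit

At q = 291, invert demand for the buyer price: pb = (859 − 291)/4 = 142; invert supply for the seller price: ps = (291 − (-258.5))/3.5 = 157.
The subsidy must fill the gap: s = ps − pb = 157 − 142 = 15.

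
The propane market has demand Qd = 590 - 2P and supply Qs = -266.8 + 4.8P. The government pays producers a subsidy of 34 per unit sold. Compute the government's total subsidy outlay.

Pre-subsidy: 590 - 2P = -266.8 + 4.8P gives P* = 126, Q* = 338.
With the subsidy, sellers receive Ps = Pb + 34 for each unit, where Pb is the price buyers pay.
Supply in terms of Pb becomes Qs = -266.8 + 4.8(Pb + 34) = -103.6 + 4.8Pb. Setting this equal to demand: 590 - 2Pb = -103.6 + 4.8Pb, so Pb = 102.
Sellers receive Ps = 102 + 34 = 136; Q' = 590 − 2·102 = 386.
Government outlay = subsidy × quantity = 34 × 386 = 13124.

Government cost = 13124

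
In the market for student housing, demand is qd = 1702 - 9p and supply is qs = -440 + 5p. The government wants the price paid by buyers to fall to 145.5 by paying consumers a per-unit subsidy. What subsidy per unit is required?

At a buyer price of 145.5, quantity demanded is 1702 − 9·145.5 = 392.5.
Sellers supply 392.5 only when they receive ps with -440 + 5·ps = 392.5, i.e. ps = 166.5.
s = ps − pb = 166.5 − 145.5 = 21.

Required subsidy s = 21 per unit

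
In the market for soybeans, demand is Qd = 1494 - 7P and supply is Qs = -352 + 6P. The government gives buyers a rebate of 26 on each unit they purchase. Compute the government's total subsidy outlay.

Pre-subsidy: 1494 - 7P = -352 + 6P gives P* = 142, Q* = 500.
With the rebate, buyers effectively pay Pb = Ps − 26, where Ps is the price sellers receive.
Demand in terms of Ps becomes Qd = 1494 − 7(Ps − 26) = 1676 - 7Ps. Setting this equal to supply: 1676 - 7Ps = -352 + 6Ps, so Ps = 156.
Buyers pay Pb = 156 − 26 = 130; Q' = -352 + 6·156 = 584.
Government outlay = subsidy × quantity = 26 × 584 = 15184.

Government cost = 15184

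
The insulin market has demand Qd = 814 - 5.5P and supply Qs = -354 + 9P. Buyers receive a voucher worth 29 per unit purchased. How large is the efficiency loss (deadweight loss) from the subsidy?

Deadweight loss = 1435.5

Pre-subsidy: 814 - 5.5P = -354 + 9P gives P* = 2336/29, Q* = 10758/29.
With the rebate, buyers effectively pay Pb = Ps − 29, where Ps is the price sellers receive.
Demand in terms of Ps becomes Qd = 814 − 5.5(Ps − 29) = 973.5 - 5.5Ps. Setting this equal to supply: 973.5 - 5.5Ps = -354 + 9Ps, so Ps = 2655/29.
Buyers pay Pb = 2655/29 − 29 = 1814/29; Q' = -354 + 9·(2655/29) = 13629/29.
The subsidy expands output by 13629/29 − 10758/29 = 99 past the efficient level; on those units the gap between marginal cost and willingness to pay runs from 0 up to 29.
DWL = ½ × 29 × 99 = 1435.5.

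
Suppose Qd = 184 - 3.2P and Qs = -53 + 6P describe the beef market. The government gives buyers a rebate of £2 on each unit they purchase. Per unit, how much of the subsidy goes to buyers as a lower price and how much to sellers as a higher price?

Buyers gain 30/23 per unit; sellers gain 16/23 per unit

Pre-subsidy: 184 - 3.2P = -53 + 6P gives P* = 1185/46, Q* = 2336/23.
With the rebate, buyers effectively pay Pb = Ps − 2, where Ps is the price sellers receive.
Demand in terms of Ps becomes Qd = 184 − 3.2(Ps − 2) = 190.4 - 3.2Ps. Setting this equal to supply: 190.4 - 3.2Ps = -53 + 6Ps, so Ps = 1217/46.
Buyers pay Pb = 1217/46 − 2 = 1125/46; Q' = -53 + 6·(1217/46) = 2432/23.
Buyers' price falls by P* − Pb = 1185/46 − 1125/46 = 30/23; sellers' price rises by Ps − P* = 1217/46 − 1185/46 = 16/23.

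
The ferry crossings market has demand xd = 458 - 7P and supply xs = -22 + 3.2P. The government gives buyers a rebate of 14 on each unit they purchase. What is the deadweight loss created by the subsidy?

Pre-subsidy: 458 - 7P = -22 + 3.2P gives P* = 800/17, x* = 2186/17.
With the rebate, buyers effectively pay Pb = Ps − 14, where Ps is the price sellers receive.
Demand in terms of Ps becomes xd = 458 − 7(Ps − 14) = 556 - 7Ps. Setting this equal to supply: 556 - 7Ps = -22 + 3.2Ps, so Ps = 170/3.
Buyers pay Pb = 170/3 − 14 = 128/3; x' = -22 + 3.2·(170/3) = 478/3.
The subsidy expands output by 478/3 − 2186/17 = 1568/51 past the efficient level; on those units the gap between marginal cost and willingness to pay runs from 0 up to 14.
DWL = ½ × 14 × 1568/51 = 10976/51.

Deadweight loss = 10976/51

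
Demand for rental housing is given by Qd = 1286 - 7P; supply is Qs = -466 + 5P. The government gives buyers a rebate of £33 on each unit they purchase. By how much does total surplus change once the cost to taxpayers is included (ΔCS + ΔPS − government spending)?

Pre-subsidy: 1286 - 7P = -466 + 5P gives P* = 146, Q* = 264.
With the rebate, buyers effectively pay Pb = Ps − 33, where Ps is the price sellers receive.
Demand in terms of Ps becomes Qd = 1286 − 7(Ps − 33) = 1517 - 7Ps. Setting this equal to supply: 1517 - 7Ps = -466 + 5Ps, so Ps = 165.25.
Buyers pay Pb = 165.25 − 33 = 132.25; Q' = -466 + 5·165.25 = 360.25.
ΔCS = ½(264 + 360.25)(146 − 132.25) = 4291.71875; ΔPS = ½(264 + 360.25)(165.25 − 146) = 6008.40625.
Government spending = 33 × 360.25 = 11888.25.
Net change = 4291.71875 + 6008.40625 − 11888.25 = -1588.125. The loss equals the DWL triangle ½·33·96.25.

Net change in total surplus = -£1588.125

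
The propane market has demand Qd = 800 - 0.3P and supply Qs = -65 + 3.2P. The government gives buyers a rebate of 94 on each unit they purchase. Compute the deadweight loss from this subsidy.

Deadweight loss = 212064/175

Pre-subsidy: 800 - 0.3P = -65 + 3.2P gives P* = 1730/7, Q* = 5081/7.
With the rebate, buyers effectively pay Pb = Ps − 94, where Ps is the price sellers receive.
Demand in terms of Ps becomes Qd = 800 − 0.3(Ps − 94) = 828.2 - 0.3Ps. Setting this equal to supply: 828.2 - 0.3Ps = -65 + 3.2Ps, so Ps = 255.2.
Buyers pay Pb = 255.2 − 94 = 161.2; Q' = -65 + 3.2·255.2 = 751.64.
The subsidy expands output by 751.64 − 5081/7 = 4512/175 past the efficient level; on those units the gap between marginal cost and willingness to pay runs from 0 up to 94.
DWL = ½ × 94 × 4512/175 = 212064/175.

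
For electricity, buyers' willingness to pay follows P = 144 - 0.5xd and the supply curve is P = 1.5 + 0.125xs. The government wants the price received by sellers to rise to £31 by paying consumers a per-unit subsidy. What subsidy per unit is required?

Required subsidy s = £5 per unit

At a seller price of 31, quantity supplied is -12 + 8·31 = 236.
Buyers absorb 236 only when they pay Pb = 144 − 0.5·236 = 26.
s = Ps − Pb = 31 − 26 = 5.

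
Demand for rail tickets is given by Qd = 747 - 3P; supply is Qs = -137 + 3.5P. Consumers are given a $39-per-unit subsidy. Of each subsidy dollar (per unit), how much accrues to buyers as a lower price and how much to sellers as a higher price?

Pre-subsidy: 747 - 3P = -137 + 3.5P gives P* = 136, Q* = 339.
With the rebate, buyers effectively pay Pb = Ps − 39, where Ps is the price sellers receive.
Demand in terms of Ps becomes Qd = 747 − 3(Ps − 39) = 864 - 3Ps. Setting this equal to supply: 864 - 3Ps = -137 + 3.5Ps, so Ps = 154.
Buyers pay Pb = 154 − 39 = 115; Q' = -137 + 3.5·154 = 402.
Buyers' price falls by P* − Pb = 136 − 115 = 21; sellers' price rises by Ps − P* = 154 − 136 = 18.

Buyers gain $21 per unit; sellers gain $18 per unit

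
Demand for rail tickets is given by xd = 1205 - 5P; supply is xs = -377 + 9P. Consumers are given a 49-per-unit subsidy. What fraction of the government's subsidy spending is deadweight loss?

Pre-subsidy: 1205 - 5P = -377 + 9P gives P* = 113, x* = 640.
With the rebate, buyers effectively pay Pb = Ps − 49, where Ps is the price sellers receive.
Demand in terms of Ps becomes xd = 1205 − 5(Ps − 49) = 1450 - 5Ps. Setting this equal to supply: 1450 - 5Ps = -377 + 9Ps, so Ps = 130.5.
Buyers pay Pb = 130.5 − 49 = 81.5; x' = -377 + 9·130.5 = 797.5.
ΔCS = ½(640 + 797.5)(113 − 81.5) = 22640.625; ΔPS = ½(640 + 797.5)(130.5 − 113) = 12578.125.
Government spending = 49 × 797.5 = 39077.5.
DWL = ½ × 49 × (797.5 − 640) = 3858.75; fraction = 3858.75 / 39077.5 = 63/638.

DWL / government spending = 63/638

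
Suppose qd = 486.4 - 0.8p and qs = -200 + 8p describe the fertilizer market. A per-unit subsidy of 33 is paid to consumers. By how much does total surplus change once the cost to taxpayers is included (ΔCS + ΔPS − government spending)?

Net change in total surplus = -396

Pre-subsidy: 486.4 - 0.8p = -200 + 8p gives p* = 78, q* = 424.
With the rebate, buyers effectively pay pb = ps − 33, where ps is the price sellers receive.
Demand in terms of ps becomes qd = 486.4 − 0.8(ps − 33) = 512.8 - 0.8ps. Setting this equal to supply: 512.8 - 0.8ps = -200 + 8ps, so ps = 81.
Buyers pay pb = 81 − 33 = 48; q' = -200 + 8·81 = 448.
ΔCS = ½(424 + 448)(78 − 48) = 13080; ΔPS = ½(424 + 448)(81 − 78) = 1308.
Government spending = 33 × 448 = 14784.
Net change = 13080 + 1308 − 14784 = -396. The loss equals the DWL triangle ½·33·24.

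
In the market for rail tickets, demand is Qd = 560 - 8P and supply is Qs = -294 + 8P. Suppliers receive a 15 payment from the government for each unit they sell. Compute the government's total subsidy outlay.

Pre-subsidy: 560 - 8P = -294 + 8P gives P* = 53.375, Q* = 133.
With the subsidy, sellers receive Ps = Pb + 15 for each unit, where Pb is the price buyers pay.
Supply in terms of Pb becomes Qs = -294 + 8(Pb + 15) = -174 + 8Pb. Setting this equal to demand: 560 - 8Pb = -174 + 8Pb, so Pb = 45.875.
Sellers receive Ps = 45.875 + 15 = 60.875; Q' = 560 − 8·45.875 = 193.
Government outlay = subsidy × quantity = 15 × 193 = 2895.

Government cost = 2895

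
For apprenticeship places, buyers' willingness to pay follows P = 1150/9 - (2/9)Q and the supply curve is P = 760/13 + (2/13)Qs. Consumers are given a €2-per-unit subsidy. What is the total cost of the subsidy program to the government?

Pre-subsidy: 1150/9 - (2/9)Q = 760/13 + (2/13)Q gives Q* = 4055/22 and P* = 955/11.
With the rebate, buyers effectively pay Pb = Ps − 2, where Ps is the price sellers receive.
On the curves, Pb = 1150/9 - (2/9)Q and Ps = 760/13 + (2/13)Q; the wedge Ps − Pb = 2 gives 760/13 + (2/13)Q − (1150/9 - (2/9)Q) = 2, so Q' = 2086/11.
Then Pb = 1150/9 − (2/9)·(2086/11) = 942/11 and Ps = 760/13 + (2/13)·(2086/11) = 964/11.
Government outlay = subsidy × quantity = 2 × 2086/11 = 4172/11.

Government cost = 4172/11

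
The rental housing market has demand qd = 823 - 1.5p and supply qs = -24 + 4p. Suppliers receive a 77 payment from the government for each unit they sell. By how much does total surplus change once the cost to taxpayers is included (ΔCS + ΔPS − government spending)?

Pre-subsidy: 823 - 1.5p = -24 + 4p gives p* = 154, q* = 592.
With the subsidy, sellers receive ps = pb + 77 for each unit, where pb is the price buyers pay.
Supply in terms of pb becomes qs = -24 + 4(pb + 77) = 284 + 4pb. Setting this equal to demand: 823 - 1.5pb = 284 + 4pb, so pb = 98.
Sellers receive ps = 98 + 77 = 175; q' = 823 − 1.5·98 = 676.
ΔCS = ½(592 + 676)(154 − 98) = 35504; ΔPS = ½(592 + 676)(175 − 154) = 13314.
Government spending = 77 × 676 = 52052.
Net change = 35504 + 13314 − 52052 = -3234. The loss equals the DWL triangle ½·77·84.

Net change in total surplus = -3234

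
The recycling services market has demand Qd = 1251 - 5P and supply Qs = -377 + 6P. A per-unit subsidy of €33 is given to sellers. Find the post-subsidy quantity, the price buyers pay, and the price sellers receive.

Q' = 601; buyers pay €130; sellers receive €163

Pre-subsidy: 1251 - 5P = -377 + 6P gives P* = 148, Q* = 511.
With the subsidy, sellers receive Ps = Pb + 33 for each unit, where Pb is the price buyers pay.
Supply in terms of Pb becomes Qs = -377 + 6(Pb + 33) = -179 + 6Pb. Setting this equal to demand: 1251 - 5Pb = -179 + 6Pb, so Pb = 130.
Sellers receive Ps = 130 + 33 = 163; Q' = 1251 − 5·130 = 601.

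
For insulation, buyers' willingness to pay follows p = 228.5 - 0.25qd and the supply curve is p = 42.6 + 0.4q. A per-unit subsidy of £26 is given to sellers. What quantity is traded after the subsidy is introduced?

Pre-subsidy: 228.5 - 0.25q = 42.6 + 0.4q gives q* = 286 and p* = 157.
With the subsidy, sellers receive ps = pb + 26 for each unit, where pb is the price buyers pay.
On the curves, pb = 228.5 - 0.25q and ps = 42.6 + 0.4q; the wedge ps − pb = 26 gives 42.6 + 0.4q − (228.5 - 0.25q) = 26, so q' = 326.
Then pb = 228.5 − 0.25·326 = 147 and ps = 42.6 + 0.4·326 = 173.

q' = 326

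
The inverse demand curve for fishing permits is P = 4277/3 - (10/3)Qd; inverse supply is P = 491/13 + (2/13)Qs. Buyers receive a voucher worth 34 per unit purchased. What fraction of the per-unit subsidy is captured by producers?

Producer share = 3/68

Pre-subsidy: 4277/3 - (10/3)Q = 491/13 + (2/13)Q gives Q* = 398 and P* = 99.
With the rebate, buyers effectively pay Pb = Ps − 34, where Ps is the price sellers receive.
On the curves, Pb = 4277/3 - (10/3)Q and Ps = 491/13 + (2/13)Q; the wedge Ps − Pb = 34 gives 491/13 + (2/13)Q − (4277/3 - (10/3)Q) = 34, so Q' = 407.75.
Then Pb = 4277/3 − (10/3)·407.75 = 66.5 and Ps = 491/13 + (2/13)·407.75 = 100.5.
Buyers' price falls by P* − Pb = 99 − 66.5 = 32.5; sellers' price rises by Ps − P* = 100.5 − 99 = 1.5.
So producers capture 1.5/34 = 3/68 of each unit of subsidy.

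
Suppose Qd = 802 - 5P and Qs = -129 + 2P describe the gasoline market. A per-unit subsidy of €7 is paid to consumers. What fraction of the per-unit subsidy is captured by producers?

Producer share = 5/7

Pre-subsidy: 802 - 5P = -129 + 2P gives P* = 133, Q* = 137.
With the rebate, buyers effectively pay Pb = Ps − 7, where Ps is the price sellers receive.
Demand in terms of Ps becomes Qd = 802 − 5(Ps − 7) = 837 - 5Ps. Setting this equal to supply: 837 - 5Ps = -129 + 2Ps, so Ps = 138.
Buyers pay Pb = 138 − 7 = 131; Q' = -129 + 2·138 = 147.
Buyers' price falls by P* − Pb = 133 − 131 = 2; sellers' price rises by Ps − P* = 138 − 133 = 5.
So producers capture 5/7 = 5/7 of each unit of subsidy.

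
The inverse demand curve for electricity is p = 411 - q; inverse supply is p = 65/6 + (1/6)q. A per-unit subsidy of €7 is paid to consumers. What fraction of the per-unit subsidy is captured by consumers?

Pre-subsidy: 411 - q = 65/6 + (1/6)q gives q* = 343 and p* = 68.
With the rebate, buyers effectively pay pb = ps − 7, where ps is the price sellers receive.
On the curves, pb = 411 - q and ps = 65/6 + (1/6)q; the wedge ps − pb = 7 gives 65/6 + (1/6)q − (411 - q) = 7, so q' = 349.
Then pb = 411 − 1·349 = 62 and ps = 65/6 + (1/6)·349 = 69.
Buyers' price falls by p* − pb = 68 − 62 = 6; sellers' price rises by ps − p* = 69 − 68 = 1.
So consumers capture 6/7 = 6/7 of each unit of subsidy.

Consumer share = 6/7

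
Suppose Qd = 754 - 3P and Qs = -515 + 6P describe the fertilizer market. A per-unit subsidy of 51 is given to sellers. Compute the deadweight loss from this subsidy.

Pre-subsidy: 754 - 3P = -515 + 6P gives P* = 141, Q* = 331.
With the subsidy, sellers receive Ps = Pb + 51 for each unit, where Pb is the price buyers pay.
Supply in terms of Pb becomes Qs = -515 + 6(Pb + 51) = -209 + 6Pb. Setting this equal to demand: 754 - 3Pb = -209 + 6Pb, so Pb = 107.
Sellers receive Ps = 107 + 51 = 158; Q' = 754 − 3·107 = 433.
The subsidy expands output by 433 − 331 = 102 past the efficient level; on those units the gap between marginal cost and willingness to pay runs from 0 up to 51.
DWL = ½ × 51 × 102 = 2601.

Deadweight loss = 2601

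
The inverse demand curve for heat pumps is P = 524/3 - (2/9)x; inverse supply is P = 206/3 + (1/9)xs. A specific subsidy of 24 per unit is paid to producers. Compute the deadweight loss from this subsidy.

Pre-subsidy: 524/3 - (2/9)x = 206/3 + (1/9)x gives x* = 318 and P* = 104.
With the subsidy, sellers receive Ps = Pb + 24 for each unit, where Pb is the price buyers pay.
On the curves, Pb = 524/3 - (2/9)x and Ps = 206/3 + (1/9)x; the wedge Ps − Pb = 24 gives 206/3 + (1/9)x − (524/3 - (2/9)x) = 24, so x' = 390.
Then Pb = 524/3 − (2/9)·390 = 88 and Ps = 206/3 + (1/9)·390 = 112.
The subsidy expands output by 390 − 318 = 72 past the efficient level; on those units the gap between marginal cost and willingness to pay runs from 0 up to 24.
DWL = ½ × 24 × 72 = 864.

Deadweight loss = 864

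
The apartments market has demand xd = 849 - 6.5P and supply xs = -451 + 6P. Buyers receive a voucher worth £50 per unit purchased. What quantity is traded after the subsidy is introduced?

x' = 329

Pre-subsidy: 849 - 6.5P = -451 + 6P gives P* = 104, x* = 173.
With the rebate, buyers effectively pay Pb = Ps − 50, where Ps is the price sellers receive.
Demand in terms of Ps becomes xd = 849 − 6.5(Ps − 50) = 1174 - 6.5Ps. Setting this equal to supply: 1174 - 6.5Ps = -451 + 6Ps, so Ps = 130.
Buyers pay Pb = 130 − 50 = 80; x' = -451 + 6·130 = 329.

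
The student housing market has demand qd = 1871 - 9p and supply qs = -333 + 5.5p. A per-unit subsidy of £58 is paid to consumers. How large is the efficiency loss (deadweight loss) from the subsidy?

Deadweight loss = £5742

Pre-subsidy: 1871 - 9p = -333 + 5.5p gives p* = 152, q* = 503.
With the rebate, buyers effectively pay pb = ps − 58, where ps is the price sellers receive.
Demand in terms of ps becomes qd = 1871 − 9(ps − 58) = 2393 - 9ps. Setting this equal to supply: 2393 - 9ps = -333 + 5.5ps, so ps = 188.
Buyers pay pb = 188 − 58 = 130; q' = -333 + 5.5·188 = 701.
The subsidy expands output by 701 − 503 = 198 past the efficient level; on those units the gap between marginal cost and willingness to pay runs from 0 up to 58.
DWL = ½ × 58 × 198 = 5742.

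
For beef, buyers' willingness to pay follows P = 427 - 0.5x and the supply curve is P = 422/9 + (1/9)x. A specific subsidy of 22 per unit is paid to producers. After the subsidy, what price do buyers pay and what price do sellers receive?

Pre-subsidy: 427 - 0.5x = 422/9 + (1/9)x gives x* = 622 and P* = 116.
With the subsidy, sellers receive Ps = Pb + 22 for each unit, where Pb is the price buyers pay.
On the curves, Pb = 427 - 0.5x and Ps = 422/9 + (1/9)x; the wedge Ps − Pb = 22 gives 422/9 + (1/9)x − (427 - 0.5x) = 22, so x' = 658.
Then Pb = 427 − 0.5·658 = 98 and Ps = 422/9 + (1/9)·658 = 120.

Buyers pay 98; sellers receive 120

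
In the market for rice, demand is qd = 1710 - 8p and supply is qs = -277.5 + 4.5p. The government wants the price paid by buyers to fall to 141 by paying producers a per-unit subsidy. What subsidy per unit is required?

Required subsidy s = 50 per unit

At a buyer price of 141, quantity demanded is 1710 − 8·141 = 582.
Sellers supply 582 only when they receive ps with -277.5 + 4.5·ps = 582, i.e. ps = 191.
s = ps − pb = 191 − 141 = 50.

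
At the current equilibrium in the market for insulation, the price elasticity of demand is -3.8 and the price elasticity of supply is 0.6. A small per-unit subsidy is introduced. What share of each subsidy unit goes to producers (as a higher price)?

Producer share = 19/22

For a small subsidy around the equilibrium, the benefit split depends on the relative slopes, which at a point are proportional to the elasticities.
Buyer share = εs/(εs + |εd|) = 0.6/(0.6 + 3.8) = 3/22; seller share = |εd|/(εs + |εd|) = 19/22.
So producers capture 19/22 of the subsidy.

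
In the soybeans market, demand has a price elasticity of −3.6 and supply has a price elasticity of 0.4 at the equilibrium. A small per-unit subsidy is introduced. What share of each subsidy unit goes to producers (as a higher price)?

For a small subsidy around the equilibrium, the benefit split depends on the relative slopes, which at a point are proportional to the elasticities.
Buyer share = εs/(εs + |εd|) = 0.4/(0.4 + 3.6) = 0.1; seller share = |εd|/(εs + |εd|) = 0.9.
So producers capture 0.9 of the subsidy.

Producer share = 0.9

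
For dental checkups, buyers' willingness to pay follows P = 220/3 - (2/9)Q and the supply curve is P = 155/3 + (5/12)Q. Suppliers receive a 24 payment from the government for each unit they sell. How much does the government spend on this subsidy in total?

Government cost = 39456/23

Pre-subsidy: 220/3 - (2/9)Q = 155/3 + (5/12)Q gives Q* = 780/23 and P* = 4540/69.
With the subsidy, sellers receive Ps = Pb + 24 for each unit, where Pb is the price buyers pay.
On the curves, Pb = 220/3 - (2/9)Q and Ps = 155/3 + (5/12)Q; the wedge Ps − Pb = 24 gives 155/3 + (5/12)Q − (220/3 - (2/9)Q) = 24, so Q' = 1644/23.
Then Pb = 220/3 − (2/9)·(1644/23) = 3964/69 and Ps = 155/3 + (5/12)·(1644/23) = 5620/69.
Government outlay = subsidy × quantity = 24 × 1644/23 = 39456/23.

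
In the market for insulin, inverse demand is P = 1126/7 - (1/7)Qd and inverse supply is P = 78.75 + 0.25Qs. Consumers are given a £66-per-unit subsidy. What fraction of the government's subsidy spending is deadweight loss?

DWL / government spending = 84/377

Pre-subsidy: 1126/7 - (1/7)Q = 78.75 + 0.25Q gives Q* = 209 and P* = 131.
With the rebate, buyers effectively pay Pb = Ps − 66, where Ps is the price sellers receive.
On the curves, Pb = 1126/7 - (1/7)Q and Ps = 78.75 + 0.25Q; the wedge Ps − Pb = 66 gives 78.75 + 0.25Q − (1126/7 - (1/7)Q) = 66, so Q' = 377.
Then Pb = 1126/7 − (1/7)·377 = 107 and Ps = 78.75 + 0.25·377 = 173.
ΔCS = ½(209 + 377)(131 − 107) = 7032; ΔPS = ½(209 + 377)(173 − 131) = 12306.
Government spending = 66 × 377 = 24882.
DWL = ½ × 66 × (377 − 209) = 5544; fraction = 5544 / 24882 = 84/377.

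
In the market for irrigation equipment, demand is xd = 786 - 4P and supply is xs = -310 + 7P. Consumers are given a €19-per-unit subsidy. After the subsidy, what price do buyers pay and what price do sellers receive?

Pre-subsidy: 786 - 4P = -310 + 7P gives P* = 1096/11, x* = 4262/11.
With the rebate, buyers effectively pay Pb = Ps − 19, where Ps is the price sellers receive.
Demand in terms of Ps becomes xd = 786 − 4(Ps − 19) = 862 - 4Ps. Setting this equal to supply: 862 - 4Ps = -310 + 7Ps, so Ps = 1172/11.
Buyers pay Pb = 1172/11 − 19 = 963/11; x' = -310 + 7·(1172/11) = 4794/11.

Buyers pay 963/11; sellers receive 1172/11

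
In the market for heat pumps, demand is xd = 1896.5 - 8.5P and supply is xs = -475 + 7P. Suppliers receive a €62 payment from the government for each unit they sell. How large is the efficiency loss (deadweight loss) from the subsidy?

Deadweight loss = €7378

Pre-subsidy: 1896.5 - 8.5P = -475 + 7P gives P* = 153, x* = 596.
With the subsidy, sellers receive Ps = Pb + 62 for each unit, where Pb is the price buyers pay.
Supply in terms of Pb becomes xs = -475 + 7(Pb + 62) = -41 + 7Pb. Setting this equal to demand: 1896.5 - 8.5Pb = -41 + 7Pb, so Pb = 125.
Sellers receive Ps = 125 + 62 = 187; x' = 1896.5 − 8.5·125 = 834.
The subsidy expands output by 834 − 596 = 238 past the efficient level; on those units the gap between marginal cost and willingness to pay runs from 0 up to 62.
DWL = ½ × 62 × 238 = 7378.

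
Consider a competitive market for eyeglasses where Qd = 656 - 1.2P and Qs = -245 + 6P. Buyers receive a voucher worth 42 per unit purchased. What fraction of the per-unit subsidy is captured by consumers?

Pre-subsidy: 656 - 1.2P = -245 + 6P gives P* = 4505/36, Q* = 3035/6.
With the rebate, buyers effectively pay Pb = Ps − 42, where Ps is the price sellers receive.
Demand in terms of Ps becomes Qd = 656 − 1.2(Ps − 42) = 706.4 - 1.2Ps. Setting this equal to supply: 706.4 - 1.2Ps = -245 + 6Ps, so Ps = 4757/36.
Buyers pay Pb = 4757/36 − 42 = 3245/36; Q' = -245 + 6·(4757/36) = 3287/6.
Buyers' price falls by P* − Pb = 4505/36 − 3245/36 = 35; sellers' price rises by Ps − P* = 4757/36 − 4505/36 = 7.
So consumers capture 35/42 = 5/6 of each unit of subsidy.

Consumer share = 5/6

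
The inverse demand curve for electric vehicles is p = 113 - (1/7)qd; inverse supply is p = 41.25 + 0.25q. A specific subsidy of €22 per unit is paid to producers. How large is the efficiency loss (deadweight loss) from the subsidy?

Deadweight loss = €616

Pre-subsidy: 113 - (1/7)q = 41.25 + 0.25q gives q* = 2009/11 and p* = 956/11.
With the subsidy, sellers receive ps = pb + 22 for each unit, where pb is the price buyers pay.
On the curves, pb = 113 - (1/7)q and ps = 41.25 + 0.25q; the wedge ps − pb = 22 gives 41.25 + 0.25q − (113 - (1/7)q) = 22, so q' = 2625/11.
Then pb = 113 − (1/7)·(2625/11) = 868/11 and ps = 41.25 + 0.25·(2625/11) = 1110/11.
The subsidy expands output by 2625/11 − 2009/11 = 56 past the efficient level; on those units the gap between marginal cost and willingness to pay runs from 0 up to 22.
DWL = ½ × 22 × 56 = 616.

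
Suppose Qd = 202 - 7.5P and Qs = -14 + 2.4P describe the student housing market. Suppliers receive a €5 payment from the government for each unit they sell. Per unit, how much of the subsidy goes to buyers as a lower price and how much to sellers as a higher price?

Pre-subsidy: 202 - 7.5P = -14 + 2.4P gives P* = 240/11, Q* = 422/11.
With the subsidy, sellers receive Ps = Pb + 5 for each unit, where Pb is the price buyers pay.
Supply in terms of Pb becomes Qs = -14 + 2.4(Pb + 5) = -2 + 2.4Pb. Setting this equal to demand: 202 - 7.5Pb = -2 + 2.4Pb, so Pb = 680/33.
Sellers receive Ps = 680/33 + 5 = 845/33; Q' = 202 − 7.5·(680/33) = 522/11.
Buyers' price falls by P* − Pb = 240/11 − 680/33 = 40/33; sellers' price rises by Ps − P* = 845/33 − 240/11 = 125/33.

Buyers gain 40/33 per unit; sellers gain 125/33 per unit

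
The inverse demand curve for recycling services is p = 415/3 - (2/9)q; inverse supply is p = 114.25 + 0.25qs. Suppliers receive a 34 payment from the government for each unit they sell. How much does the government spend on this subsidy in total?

Government cost = 4182

Pre-subsidy: 415/3 - (2/9)q = 114.25 + 0.25q gives q* = 51 and p* = 127.
With the subsidy, sellers receive ps = pb + 34 for each unit, where pb is the price buyers pay.
On the curves, pb = 415/3 - (2/9)q and ps = 114.25 + 0.25q; the wedge ps − pb = 34 gives 114.25 + 0.25q − (415/3 - (2/9)q) = 34, so q' = 123.
Then pb = 415/3 − (2/9)·123 = 111 and ps = 114.25 + 0.25·123 = 145.
Government outlay = subsidy × quantity = 34 × 123 = 4182.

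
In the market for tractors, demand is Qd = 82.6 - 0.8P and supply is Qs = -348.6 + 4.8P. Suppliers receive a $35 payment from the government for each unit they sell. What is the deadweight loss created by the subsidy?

Deadweight loss = $420

Pre-subsidy: 82.6 - 0.8P = -348.6 + 4.8P gives P* = 77, Q* = 21.
With the subsidy, sellers receive Ps = Pb + 35 for each unit, where Pb is the price buyers pay.
Supply in terms of Pb becomes Qs = -348.6 + 4.8(Pb + 35) = -180.6 + 4.8Pb. Setting this equal to demand: 82.6 - 0.8Pb = -180.6 + 4.8Pb, so Pb = 47.
Sellers receive Ps = 47 + 35 = 82; Q' = 82.6 − 0.8·47 = 45.
The subsidy expands output by 45 − 21 = 24 past the efficient level; on those units the gap between marginal cost and willingness to pay runs from 0 up to 35.
DWL = ½ × 35 × 24 = 420.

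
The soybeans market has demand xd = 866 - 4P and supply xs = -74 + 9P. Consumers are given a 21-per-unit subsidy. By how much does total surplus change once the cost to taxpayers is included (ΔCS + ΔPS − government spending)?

Net change in total surplus = -7938/13

Pre-subsidy: 866 - 4P = -74 + 9P gives P* = 940/13, x* = 7498/13.
With the rebate, buyers effectively pay Pb = Ps − 21, where Ps is the price sellers receive.
Demand in terms of Ps becomes xd = 866 − 4(Ps − 21) = 950 - 4Ps. Setting this equal to supply: 950 - 4Ps = -74 + 9Ps, so Ps = 1024/13.
Buyers pay Pb = 1024/13 − 21 = 751/13; x' = -74 + 9·(1024/13) = 8254/13.
ΔCS = ½(7498/13 + 8254/13)(940/13 − 751/13) = 1488564/169; ΔPS = ½(7498/13 + 8254/13)(1024/13 − 940/13) = 661584/169.
Government spending = 21 × 8254/13 = 173334/13.
Net change = 1488564/169 + 661584/169 − 173334/13 = -7938/13. The loss equals the DWL triangle ½·21·756/13.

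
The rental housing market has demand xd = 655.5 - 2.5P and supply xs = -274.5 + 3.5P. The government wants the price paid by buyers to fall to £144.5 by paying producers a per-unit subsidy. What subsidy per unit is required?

Required subsidy s = £18 per unit

At a buyer price of 144.5, quantity demanded is 655.5 − 2.5·144.5 = 294.25.
Sellers supply 294.25 only when they receive Ps with -274.5 + 3.5·Ps = 294.25, i.e. Ps = 162.5.
s = Ps − Pb = 162.5 − 144.5 = 18.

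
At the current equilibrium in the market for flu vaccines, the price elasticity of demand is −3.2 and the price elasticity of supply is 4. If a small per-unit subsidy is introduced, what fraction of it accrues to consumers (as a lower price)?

For a small subsidy around the equilibrium, the benefit split depends on the relative slopes, which at a point are proportional to the elasticities.
Buyer share = εs/(εs + |εd|) = 4/(4 + 3.2) = 5/9; seller share = |εd|/(εs + |εd|) = 4/9.

Consumer share = 5/9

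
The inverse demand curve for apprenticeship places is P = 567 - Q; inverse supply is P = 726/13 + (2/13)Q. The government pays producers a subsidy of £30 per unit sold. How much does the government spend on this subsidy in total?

Government cost = £14070

Pre-subsidy: 567 - Q = 726/13 + (2/13)Q gives Q* = 443 and P* = 124.
With the subsidy, sellers receive Ps = Pb + 30 for each unit, where Pb is the price buyers pay.
On the curves, Pb = 567 - Q and Ps = 726/13 + (2/13)Q; the wedge Ps − Pb = 30 gives 726/13 + (2/13)Q − (567 - Q) = 30, so Q' = 469.
Then Pb = 567 − 1·469 = 98 and Ps = 726/13 + (2/13)·469 = 128.
Government outlay = subsidy × quantity = 30 × 469 = 14070.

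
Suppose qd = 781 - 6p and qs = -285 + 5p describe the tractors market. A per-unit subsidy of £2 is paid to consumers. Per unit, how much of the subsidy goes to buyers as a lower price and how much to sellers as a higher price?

Buyers gain 10/11 per unit; sellers gain 12/11 per unit

Pre-subsidy: 781 - 6p = -285 + 5p gives p* = 1066/11, q* = 2195/11.
With the rebate, buyers effectively pay pb = ps − 2, where ps is the price sellers receive.
Demand in terms of ps becomes qd = 781 − 6(ps − 2) = 793 - 6ps. Setting this equal to supply: 793 - 6ps = -285 + 5ps, so ps = 98.
Buyers pay pb = 98 − 2 = 96; q' = -285 + 5·98 = 205.
Buyers' price falls by p* − pb = 1066/11 − 96 = 10/11; sellers' price rises by ps − p* = 98 − 1066/11 = 12/11.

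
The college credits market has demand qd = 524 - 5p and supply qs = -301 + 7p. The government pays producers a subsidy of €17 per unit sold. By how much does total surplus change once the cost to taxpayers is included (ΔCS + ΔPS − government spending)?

Pre-subsidy: 524 - 5p = -301 + 7p gives p* = 68.75, q* = 180.25.
With the subsidy, sellers receive ps = pb + 17 for each unit, where pb is the price buyers pay.
Supply in terms of pb becomes qs = -301 + 7(pb + 17) = -182 + 7pb. Setting this equal to demand: 524 - 5pb = -182 + 7pb, so pb = 353/6.
Sellers receive ps = 353/6 + 17 = 455/6; q' = 524 − 5·(353/6) = 1379/6.
ΔCS = ½(180.25 + 1379/6)(68.75 − 353/6) = 585599/288; ΔPS = ½(180.25 + 1379/6)(455/6 − 68.75) = 418285/288.
Government spending = 17 × 1379/6 = 23443/6.
Net change = 585599/288 + 418285/288 − 23443/6 = -10115/24. The loss equals the DWL triangle ½·17·595/12.

Net change in total surplus = -10115/24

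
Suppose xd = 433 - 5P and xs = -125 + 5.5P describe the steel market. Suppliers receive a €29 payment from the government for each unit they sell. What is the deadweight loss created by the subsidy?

Deadweight loss = 46255/42

Pre-subsidy: 433 - 5P = -125 + 5.5P gives P* = 372/7, x* = 1171/7.
With the subsidy, sellers receive Ps = Pb + 29 for each unit, where Pb is the price buyers pay.
Supply in terms of Pb becomes xs = -125 + 5.5(Pb + 29) = 34.5 + 5.5Pb. Setting this equal to demand: 433 - 5Pb = 34.5 + 5.5Pb, so Pb = 797/21.
Sellers receive Ps = 797/21 + 29 = 1406/21; x' = 433 − 5·(797/21) = 5108/21.
The subsidy expands output by 5108/21 − 1171/7 = 1595/21 past the efficient level; on those units the gap between marginal cost and willingness to pay runs from 0 up to 29.
DWL = ½ × 29 × 1595/21 = 46255/42.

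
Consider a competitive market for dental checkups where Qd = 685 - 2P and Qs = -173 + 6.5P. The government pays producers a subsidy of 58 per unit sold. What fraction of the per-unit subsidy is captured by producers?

Producer share = 4/17

Pre-subsidy: 685 - 2P = -173 + 6.5P gives P* = 1716/17, Q* = 8213/17.
With the subsidy, sellers receive Ps = Pb + 58 for each unit, where Pb is the price buyers pay.
Supply in terms of Pb becomes Qs = -173 + 6.5(Pb + 58) = 204 + 6.5Pb. Setting this equal to demand: 685 - 2Pb = 204 + 6.5Pb, so Pb = 962/17.
Sellers receive Ps = 962/17 + 58 = 1948/17; Q' = 685 − 2·(962/17) = 9721/17.
Buyers' price falls by P* − Pb = 1716/17 − 962/17 = 754/17; sellers' price rises by Ps − P* = 1948/17 − 1716/17 = 232/17.
So producers capture (232/17)/58 = 4/17 of each unit of subsidy.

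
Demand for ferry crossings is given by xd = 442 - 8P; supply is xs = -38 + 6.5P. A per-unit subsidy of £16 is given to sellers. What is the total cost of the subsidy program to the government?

Pre-subsidy: 442 - 8P = -38 + 6.5P gives P* = 960/29, x* = 5138/29.
With the subsidy, sellers receive Ps = Pb + 16 for each unit, where Pb is the price buyers pay.
Supply in terms of Pb becomes xs = -38 + 6.5(Pb + 16) = 66 + 6.5Pb. Setting this equal to demand: 442 - 8Pb = 66 + 6.5Pb, so Pb = 752/29.
Sellers receive Ps = 752/29 + 16 = 1216/29; x' = 442 − 8·(752/29) = 6802/29.
Government outlay = subsidy × quantity = 16 × 6802/29 = 108832/29.

Government cost = 108832/29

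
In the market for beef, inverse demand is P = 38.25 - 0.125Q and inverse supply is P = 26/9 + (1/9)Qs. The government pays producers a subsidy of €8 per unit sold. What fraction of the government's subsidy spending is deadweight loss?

DWL / government spending = 144/1561

Pre-subsidy: 38.25 - 0.125Q = 26/9 + (1/9)Q gives Q* = 2546/17 and P* = 332/17.
With the subsidy, sellers receive Ps = Pb + 8 for each unit, where Pb is the price buyers pay.
On the curves, Pb = 38.25 - 0.125Q and Ps = 26/9 + (1/9)Q; the wedge Ps − Pb = 8 gives 26/9 + (1/9)Q − (38.25 - 0.125Q) = 8, so Q' = 3122/17.
Then Pb = 38.25 − 0.125·(3122/17) = 260/17 and Ps = 26/9 + (1/9)·(3122/17) = 396/17.
ΔCS = ½(2546/17 + 3122/17)(332/17 − 260/17) = 204048/289; ΔPS = ½(2546/17 + 3122/17)(396/17 − 332/17) = 181376/289.
Government spending = 8 × 3122/17 = 24976/17.
DWL = ½ × 8 × (3122/17 − 2546/17) = 2304/17; fraction = (2304/17) / (24976/17) = 144/1561.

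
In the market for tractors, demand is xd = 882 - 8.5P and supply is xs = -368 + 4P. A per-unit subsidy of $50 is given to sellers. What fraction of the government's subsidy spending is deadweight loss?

Pre-subsidy: 882 - 8.5P = -368 + 4P gives P* = 100, x* = 32.
With the subsidy, sellers receive Ps = Pb + 50 for each unit, where Pb is the price buyers pay.
Supply in terms of Pb becomes xs = -368 + 4(Pb + 50) = -168 + 4Pb. Setting this equal to demand: 882 - 8.5Pb = -168 + 4Pb, so Pb = 84.
Sellers receive Ps = 84 + 50 = 134; x' = 882 − 8.5·84 = 168.
ΔCS = ½(32 + 168)(100 − 84) = 1600; ΔPS = ½(32 + 168)(134 − 100) = 3400.
Government spending = 50 × 168 = 8400.
DWL = ½ × 50 × (168 − 32) = 3400; fraction = 3400 / 8400 = 17/42.

DWL / government spending = 17/42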